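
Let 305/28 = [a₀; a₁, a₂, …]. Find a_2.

8

305 = 10·28 + 25   →  a_0 = 10
28 = 1·25 + 3   →  a_1 = 1
25 = 8·3 + 1   →  a_2 = 8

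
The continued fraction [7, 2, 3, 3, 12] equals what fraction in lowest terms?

Fold from the inside: start with 12/1.
  3 + 1/12 = 37/12
  3 + 12/37 = 123/37
  2 + 37/123 = 283/123
  7 + 123/283 = 2104/283

2104/283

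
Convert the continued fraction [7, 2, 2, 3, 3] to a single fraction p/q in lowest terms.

Fold from the inside: start with 3/1.
  3 + 1/3 = 10/3
  2 + 3/10 = 23/10
  2 + 10/23 = 56/23
  7 + 23/56 = 415/56

415/56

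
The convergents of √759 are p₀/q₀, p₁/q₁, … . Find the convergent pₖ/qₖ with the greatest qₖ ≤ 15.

303/11

√759 = [27; 1, 1, 4, 1, 1, 54, …] (period length 6).
Convergents:
  p_0/q_0 = 27/1
  p_1/q_1 = 28/1
  p_2/q_2 = 55/2
  p_3/q_3 = 248/9
  p_4/q_4 = 303/11
  p_5/q_5 = 551/20
q_4 = 11 ≤ 15 < 20 = q_5, so the answer is 303/11.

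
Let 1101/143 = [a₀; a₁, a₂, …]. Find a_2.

2

1101 = 7·143 + 100   →  a_0 = 7
143 = 1·100 + 43   →  a_1 = 1
100 = 2·43 + 14   →  a_2 = 2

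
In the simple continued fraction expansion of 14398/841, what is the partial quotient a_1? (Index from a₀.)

8

14398 = 17·841 + 101   →  a_0 = 17
841 = 8·101 + 33   →  a_1 = 8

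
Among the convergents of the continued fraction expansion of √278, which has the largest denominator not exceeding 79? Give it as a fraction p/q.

817/49

√278 = [16; 1, 2, 16, 2, 1, 32, …] (period length 6).
Convergents:
  p_0/q_0 = 16/1
  p_1/q_1 = 17/1
  p_2/q_2 = 50/3
  p_3/q_3 = 817/49
  p_4/q_4 = 1684/101
q_3 = 49 ≤ 79 < 101 = q_4, so the answer is 817/49.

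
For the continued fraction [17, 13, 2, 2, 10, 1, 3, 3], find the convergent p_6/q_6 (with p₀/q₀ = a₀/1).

51036/2989

Using pₖ = aₖpₖ₋₁ + pₖ₋₂, qₖ = aₖqₖ₋₁ + qₖ₋₂ (with p₋₁=1, p₋₂=0, q₋₁=0, q₋₂=1):
  k=0: a=17, p=17, q=1
  k=1: a=13, p=222, q=13
  k=2: a=2, p=461, q=27
  k=3: a=2, p=1144, q=67
  k=4: a=10, p=11901, q=697
  k=5: a=1, p=13045, q=764
  k=6: a=3, p=51036, q=2989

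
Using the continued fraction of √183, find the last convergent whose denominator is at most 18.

√183 = [13; 1, 1, 8, 1, 1, 26, …] (period length 6).
Convergents:
  p_0/q_0 = 13/1
  p_1/q_1 = 14/1
  p_2/q_2 = 27/2
  p_3/q_3 = 230/17
  p_4/q_4 = 257/19
q_3 = 17 ≤ 18 < 19 = q_4, so the answer is 230/17.

230/17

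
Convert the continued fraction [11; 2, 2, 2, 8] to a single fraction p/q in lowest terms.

Using pₖ = aₖpₖ₋₁ + pₖ₋₂ and qₖ = aₖqₖ₋₁ + qₖ₋₂:
  k=0: a=11, p=11, q=1
  k=1: a=2, p=23, q=2
  k=2: a=2, p=57, q=5
  k=3: a=2, p=137, q=12
  k=4: a=8, p=1153, q=101

1153/101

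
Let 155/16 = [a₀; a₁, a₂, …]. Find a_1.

155 = 9·16 + 11   →  a_0 = 9
16 = 1·11 + 5   →  a_1 = 1

1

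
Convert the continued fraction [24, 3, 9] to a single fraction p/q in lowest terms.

Fold from the inside: start with 9/1.
  3 + 1/9 = 28/9
  24 + 9/28 = 681/28

681/28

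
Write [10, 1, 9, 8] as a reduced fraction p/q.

883/81

Fold from the inside: start with 8/1.
  9 + 1/8 = 73/8
  1 + 8/73 = 81/73
  10 + 73/81 = 883/81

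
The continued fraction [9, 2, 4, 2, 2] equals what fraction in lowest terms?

Fold from the inside: start with 2/1.
  2 + 1/2 = 5/2
  4 + 2/5 = 22/5
  2 + 5/22 = 49/22
  9 + 22/49 = 463/49

463/49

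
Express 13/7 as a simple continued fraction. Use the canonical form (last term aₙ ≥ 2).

[1; 1, 6]

13 = 1*7 + 6
7 = 1*6 + 1
6 = 6*1 + 0  (stop)
So 13/7 = [1; 1, 6].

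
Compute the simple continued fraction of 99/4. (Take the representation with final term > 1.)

[24; 1, 3]

99 = 24×4 + 3
4 = 1×3 + 1
3 = 3×1 + 0  (stop)
So 99/4 = [24; 1, 3].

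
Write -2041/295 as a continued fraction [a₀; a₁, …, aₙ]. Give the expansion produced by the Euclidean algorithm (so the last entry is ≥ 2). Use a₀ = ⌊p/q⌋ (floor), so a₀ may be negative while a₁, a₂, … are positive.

-2041 = -7*295 + 24
295 = 12*24 + 7
24 = 3*7 + 3
7 = 2*3 + 1
3 = 3*1 + 0  (stop)
So -2041/295 = [-7; 12, 3, 2, 3].

[-7; 12, 3, 2, 3]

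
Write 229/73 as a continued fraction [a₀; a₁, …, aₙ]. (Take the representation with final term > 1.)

229 = 3·73 + 10
73 = 7·10 + 3
10 = 3·3 + 1
3 = 3·1 + 0  (stop)
So 229/73 = [3; 7, 3, 3].

[3; 7, 3, 3]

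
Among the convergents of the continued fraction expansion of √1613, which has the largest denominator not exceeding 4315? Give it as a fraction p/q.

√1613 = [40; 6, 6, 80, …] (period length 3).
Convergents:
  p_0/q_0 = 40/1
  p_1/q_1 = 241/6
  p_2/q_2 = 1486/37
  p_3/q_3 = 119121/2966
  p_4/q_4 = 716212/17833
q_3 = 2966 ≤ 4315 < 17833 = q_4, so the answer is 119121/2966.

119121/2966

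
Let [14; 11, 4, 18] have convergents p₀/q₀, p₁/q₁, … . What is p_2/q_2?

634/45

Using pₖ = aₖpₖ₋₁ + pₖ₋₂, qₖ = aₖqₖ₋₁ + qₖ₋₂ (with p₋₁=1, p₋₂=0, q₋₁=0, q₋₂=1):
  k=0: a=14, p=14, q=1
  k=1: a=11, p=155, q=11
  k=2: a=4, p=634, q=45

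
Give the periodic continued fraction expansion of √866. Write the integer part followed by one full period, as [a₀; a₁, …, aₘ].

[29; 2, 2, 1, 28, 1, 2, 2, 58]

a₀ = ⌊√866⌋ = 29.
With m₀=0, d₀=1 and mₖ₊₁ = dₖaₖ − mₖ, dₖ₊₁ = (n − mₖ₊₁²)/dₖ, aₖ₊₁ = ⌊(a₀+mₖ₊₁)/dₖ₊₁⌋:
  k=1: m=29, d=25, a=2
  k=2: m=21, d=17, a=2
  k=3: m=13, d=41, a=1
  k=4: m=28, d=2, a=28
  k=5: m=28, d=41, a=1
  k=6: m=13, d=17, a=2
  k=7: m=21, d=25, a=2
  k=8: m=29, d=1, a=58
d=1 and a=2a₀=58 at k=8, so the next step gives (m, d) = (29, 25) again — its k=1 value — and the period has length 8.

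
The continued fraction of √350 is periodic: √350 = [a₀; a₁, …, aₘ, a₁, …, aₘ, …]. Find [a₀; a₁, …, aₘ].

[18; 1, 2, 2, 2, 1, 36]

a₀ = ⌊√350⌋ = 18.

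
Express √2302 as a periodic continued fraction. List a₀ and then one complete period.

[47; 1, 46, 1, 94]

a₀ = ⌊√2302⌋ = 47.
With m₀=0, d₀=1 and mₖ₊₁ = dₖaₖ − mₖ, dₖ₊₁ = (n − mₖ₊₁²)/dₖ, aₖ₊₁ = ⌊(a₀+mₖ₊₁)/dₖ₊₁⌋:
  k=1: m=47, d=93, a=1
  k=2: m=46, d=2, a=46
  k=3: m=46, d=93, a=1
  k=4: m=47, d=1, a=94
d=1 and a=2a₀=94 at k=4, so the next step gives (m, d) = (47, 93) again — its k=1 value — and the period has length 4.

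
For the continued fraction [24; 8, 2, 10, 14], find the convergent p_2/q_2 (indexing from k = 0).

410/17

Using pₖ = aₖpₖ₋₁ + pₖ₋₂, qₖ = aₖqₖ₋₁ + qₖ₋₂ (with p₋₁=1, p₋₂=0, q₋₁=0, q₋₂=1):
  k=0: a=24, p=24, q=1
  k=1: a=8, p=193, q=8
  k=2: a=2, p=410, q=17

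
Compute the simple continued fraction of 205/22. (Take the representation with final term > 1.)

205 = 9×22 + 7
22 = 3×7 + 1
7 = 7×1 + 0  (stop)
So 205/22 = [9; 3, 7].

[9; 3, 7]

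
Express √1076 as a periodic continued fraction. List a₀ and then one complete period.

a₀ = ⌊√1076⌋ = 32.
With m₀=0, d₀=1 and mₖ₊₁ = dₖaₖ − mₖ, dₖ₊₁ = (n − mₖ₊₁²)/dₖ, aₖ₊₁ = ⌊(a₀+mₖ₊₁)/dₖ₊₁⌋:
  k=1: m=32, d=52, a=1
  k=2: m=20, d=13, a=4
  k=3: m=32, d=4, a=16
  k=4: m=32, d=13, a=4
  k=5: m=20, d=52, a=1
  k=6: m=32, d=1, a=64
d=1 and a=2a₀=64 at k=6, so the next step gives (m, d) = (32, 52) again — its k=1 value — and the period has length 6.

[32; 1, 4, 16, 4, 1, 64]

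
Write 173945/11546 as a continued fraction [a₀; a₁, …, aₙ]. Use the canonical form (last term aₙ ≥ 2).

[15; 15, 3, 2, 2, 2, 18]

173945 = 15×11546 + 755
11546 = 15×755 + 221
755 = 3×221 + 92
221 = 2×92 + 37
92 = 2×37 + 18
37 = 2×18 + 1
18 = 18×1 + 0  (stop)
So 173945/11546 = [15; 15, 3, 2, 2, 2, 18].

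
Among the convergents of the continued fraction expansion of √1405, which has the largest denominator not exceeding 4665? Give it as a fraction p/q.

√1405 = [37; 2, 14, 2, 74, …] (period length 4).
Convergents:
  p_0/q_0 = 37/1
  p_1/q_1 = 75/2
  p_2/q_2 = 1087/29
  p_3/q_3 = 2249/60
  p_4/q_4 = 167513/4469
  p_5/q_5 = 337275/8998
q_4 = 4469 ≤ 4665 < 8998 = q_5, so the answer is 167513/4469.

167513/4469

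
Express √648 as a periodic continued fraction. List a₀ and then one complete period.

[25; 2, 5, 6, 5, 2, 50]

a₀ = ⌊√648⌋ = 25.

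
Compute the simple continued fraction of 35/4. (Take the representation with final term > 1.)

[8; 1, 3]

35 = 8×4 + 3
4 = 1×3 + 1
3 = 3×1 + 0  (stop)
So 35/4 = [8; 1, 3].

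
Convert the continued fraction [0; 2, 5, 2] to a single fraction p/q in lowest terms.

11/24

Fold from the inside: start with 2/1.
  5 + 1/2 = 11/2
  2 + 2/11 = 24/11
  0 + 11/24 = 11/24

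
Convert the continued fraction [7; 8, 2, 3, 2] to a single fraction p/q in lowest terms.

961/135

Using pₖ = aₖpₖ₋₁ + pₖ₋₂ and qₖ = aₖqₖ₋₁ + qₖ₋₂:
  k=0: a=7, p=7, q=1
  k=1: a=8, p=57, q=8
  k=2: a=2, p=121, q=17
  k=3: a=3, p=420, q=59
  k=4: a=2, p=961, q=135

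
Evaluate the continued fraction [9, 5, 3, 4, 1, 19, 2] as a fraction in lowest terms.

31727/3453

Using pₖ = aₖpₖ₋₁ + pₖ₋₂ and qₖ = aₖqₖ₋₁ + qₖ₋₂:
  k=0: a=9, p=9, q=1
  k=1: a=5, p=46, q=5
  k=2: a=3, p=147, q=16
  k=3: a=4, p=634, q=69
  k=4: a=1, p=781, q=85
  k=5: a=19, p=15473, q=1684
  k=6: a=2, p=31727, q=3453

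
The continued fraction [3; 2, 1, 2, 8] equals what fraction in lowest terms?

Using pₖ = aₖpₖ₋₁ + pₖ₋₂ and qₖ = aₖqₖ₋₁ + qₖ₋₂:
  k=0: a=3, p=3, q=1
  k=1: a=2, p=7, q=2
  k=2: a=1, p=10, q=3
  k=3: a=2, p=27, q=8
  k=4: a=8, p=226, q=67

226/67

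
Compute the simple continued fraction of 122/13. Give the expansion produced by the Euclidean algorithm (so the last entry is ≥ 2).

122 = 9*13 + 5
13 = 2*5 + 3
5 = 1*3 + 2
3 = 1*2 + 1
2 = 2*1 + 0  (stop)
So 122/13 = [9; 2, 1, 1, 2].

[9; 2, 1, 1, 2]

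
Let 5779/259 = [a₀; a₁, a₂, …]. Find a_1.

3

5779 = 22·259 + 81   →  a_0 = 22
259 = 3·81 + 16   →  a_1 = 3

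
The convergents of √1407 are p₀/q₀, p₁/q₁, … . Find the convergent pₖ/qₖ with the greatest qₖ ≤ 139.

√1407 = [37; 1, 1, 24, 1, 1, 74, …] (period length 6).
Convergents:
  p_0/q_0 = 37/1
  p_1/q_1 = 38/1
  p_2/q_2 = 75/2
  p_3/q_3 = 1838/49
  p_4/q_4 = 1913/51
  p_5/q_5 = 3751/100
  p_6/q_6 = 279487/7451
q_5 = 100 ≤ 139 < 7451 = q_6, so the answer is 3751/100.

3751/100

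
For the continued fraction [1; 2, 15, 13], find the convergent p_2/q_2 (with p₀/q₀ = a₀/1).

46/31

Using pₖ = aₖpₖ₋₁ + pₖ₋₂, qₖ = aₖqₖ₋₁ + qₖ₋₂ (with p₋₁=1, p₋₂=0, q₋₁=0, q₋₂=1):
  k=0: a=1, p=1, q=1
  k=1: a=2, p=3, q=2
  k=2: a=15, p=46, q=31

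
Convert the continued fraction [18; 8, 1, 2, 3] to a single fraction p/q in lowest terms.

Using pₖ = aₖpₖ₋₁ + pₖ₋₂ and qₖ = aₖqₖ₋₁ + qₖ₋₂:
  k=0: a=18, p=18, q=1
  k=1: a=8, p=145, q=8
  k=2: a=1, p=163, q=9
  k=3: a=2, p=471, q=26
  k=4: a=3, p=1576, q=87

1576/87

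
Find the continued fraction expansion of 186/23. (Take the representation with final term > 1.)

[8; 11, 2]

186 = 8*23 + 2
23 = 11*2 + 1
2 = 2*1 + 0  (stop)
So 186/23 = [8; 11, 2].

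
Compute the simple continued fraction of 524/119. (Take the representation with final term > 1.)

[4; 2, 2, 11, 2]

524 = 4*119 + 48
119 = 2*48 + 23
48 = 2*23 + 2
23 = 11*2 + 1
2 = 2*1 + 0  (stop)
So 524/119 = [4; 2, 2, 11, 2].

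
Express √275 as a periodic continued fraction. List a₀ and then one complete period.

a₀ = ⌊√275⌋ = 16.
With m₀=0, d₀=1 and mₖ₊₁ = dₖaₖ − mₖ, dₖ₊₁ = (n − mₖ₊₁²)/dₖ, aₖ₊₁ = ⌊(a₀+mₖ₊₁)/dₖ₊₁⌋:
  k=1: m=16, d=19, a=1
  k=2: m=3, d=14, a=1
  k=3: m=11, d=11, a=2
  k=4: m=11, d=14, a=1
  k=5: m=3, d=19, a=1
  k=6: m=16, d=1, a=32
d=1 and a=2a₀=32 at k=6, so the next step gives (m, d) = (16, 19) again — its k=1 value — and the period has length 6.

[16; 1, 1, 2, 1, 1, 32]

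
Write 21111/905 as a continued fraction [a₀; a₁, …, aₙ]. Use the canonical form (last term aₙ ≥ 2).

21111 = 23×905 + 296
905 = 3×296 + 17
296 = 17×17 + 7
17 = 2×7 + 3
7 = 2×3 + 1
3 = 3×1 + 0  (stop)
So 21111/905 = [23; 3, 17, 2, 2, 3].

[23; 3, 17, 2, 2, 3]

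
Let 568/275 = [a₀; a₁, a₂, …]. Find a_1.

15

568 = 2·275 + 18   →  a_0 = 2
275 = 15·18 + 5   →  a_1 = 15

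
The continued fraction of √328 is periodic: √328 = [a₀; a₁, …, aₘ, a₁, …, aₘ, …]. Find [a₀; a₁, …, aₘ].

[18; 9, 36]

a₀ = ⌊√328⌋ = 18.
With m₀=0, d₀=1 and mₖ₊₁ = dₖaₖ − mₖ, dₖ₊₁ = (n − mₖ₊₁²)/dₖ, aₖ₊₁ = ⌊(a₀+mₖ₊₁)/dₖ₊₁⌋:
  k=1: m=18, d=4, a=9
  k=2: m=18, d=1, a=36
d=1 and a=2a₀=36 at k=2, so the next step gives (m, d) = (18, 4) again — its k=1 value — and the period has length 2.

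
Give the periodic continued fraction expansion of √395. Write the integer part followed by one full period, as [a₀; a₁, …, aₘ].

a₀ = ⌊√395⌋ = 19.
With m₀=0, d₀=1 and mₖ₊₁ = dₖaₖ − mₖ, dₖ₊₁ = (n − mₖ₊₁²)/dₖ, aₖ₊₁ = ⌊(a₀+mₖ₊₁)/dₖ₊₁⌋:
  k=1: m=19, d=34, a=1
  k=2: m=15, d=5, a=6
  k=3: m=15, d=34, a=1
  k=4: m=19, d=1, a=38
d=1 and a=2a₀=38 at k=4, so the next step gives (m, d) = (19, 34) again — its k=1 value — and the period has length 4.

[19; 1, 6, 1, 38]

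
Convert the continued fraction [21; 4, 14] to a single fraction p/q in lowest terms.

1211/57

Using pₖ = aₖpₖ₋₁ + pₖ₋₂ and qₖ = aₖqₖ₋₁ + qₖ₋₂:
  k=0: a=21, p=21, q=1
  k=1: a=4, p=85, q=4
  k=2: a=14, p=1211, q=57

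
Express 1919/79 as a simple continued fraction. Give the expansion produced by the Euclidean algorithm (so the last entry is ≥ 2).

[24; 3, 2, 3, 3]

1919 = 24·79 + 23
79 = 3·23 + 10
23 = 2·10 + 3
10 = 3·3 + 1
3 = 3·1 + 0  (stop)
So 1919/79 = [24; 3, 2, 3, 3].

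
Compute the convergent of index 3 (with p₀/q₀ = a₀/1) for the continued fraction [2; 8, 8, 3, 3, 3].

431/203

Using pₖ = aₖpₖ₋₁ + pₖ₋₂, qₖ = aₖqₖ₋₁ + qₖ₋₂ (with p₋₁=1, p₋₂=0, q₋₁=0, q₋₂=1):
  k=0: a=2, p=2, q=1
  k=1: a=8, p=17, q=8
  k=2: a=8, p=138, q=65
  k=3: a=3, p=431, q=203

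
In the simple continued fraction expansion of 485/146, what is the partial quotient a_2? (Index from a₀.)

9

485 = 3·146 + 47   →  a_0 = 3
146 = 3·47 + 5   →  a_1 = 3
47 = 9·5 + 2   →  a_2 = 9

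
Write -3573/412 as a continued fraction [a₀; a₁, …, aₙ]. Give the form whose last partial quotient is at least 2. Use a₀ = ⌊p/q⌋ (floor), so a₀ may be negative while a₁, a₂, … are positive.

[-9; 3, 19, 3, 2]

-3573 = -9·412 + 135
412 = 3·135 + 7
135 = 19·7 + 2
7 = 3·2 + 1
2 = 2·1 + 0  (stop)
So -3573/412 = [-9; 3, 19, 3, 2].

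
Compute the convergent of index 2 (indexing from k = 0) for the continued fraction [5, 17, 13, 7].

Using pₖ = aₖpₖ₋₁ + pₖ₋₂, qₖ = aₖqₖ₋₁ + qₖ₋₂ (with p₋₁=1, p₋₂=0, q₋₁=0, q₋₂=1):
  k=0: a=5, p=5, q=1
  k=1: a=17, p=86, q=17
  k=2: a=13, p=1123, q=222

1123/222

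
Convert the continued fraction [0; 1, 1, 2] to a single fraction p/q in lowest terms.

Fold from the inside: start with 2/1.
  1 + 1/2 = 3/2
  1 + 2/3 = 5/3
  0 + 3/5 = 3/5

3/5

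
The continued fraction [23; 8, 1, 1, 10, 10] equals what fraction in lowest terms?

41773/1807

Fold from the inside: start with 10/1.
  10 + 1/10 = 101/10
  1 + 10/101 = 111/101
  1 + 101/111 = 212/111
  8 + 111/212 = 1807/212
  23 + 212/1807 = 41773/1807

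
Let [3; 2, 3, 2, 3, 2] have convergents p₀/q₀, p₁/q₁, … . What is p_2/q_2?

24/7

Using pₖ = aₖpₖ₋₁ + pₖ₋₂, qₖ = aₖqₖ₋₁ + qₖ₋₂ (with p₋₁=1, p₋₂=0, q₋₁=0, q₋₂=1):
  k=0: a=3, p=3, q=1
  k=1: a=2, p=7, q=2
  k=2: a=3, p=24, q=7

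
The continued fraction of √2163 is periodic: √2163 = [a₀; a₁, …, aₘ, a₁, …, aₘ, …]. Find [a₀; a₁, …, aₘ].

[46; 1, 1, 30, 1, 1, 92]

a₀ = ⌊√2163⌋ = 46.
With m₀=0, d₀=1 and mₖ₊₁ = dₖaₖ − mₖ, dₖ₊₁ = (n − mₖ₊₁²)/dₖ, aₖ₊₁ = ⌊(a₀+mₖ₊₁)/dₖ₊₁⌋:
  k=1: m=46, d=47, a=1
  k=2: m=1, d=46, a=1
  k=3: m=45, d=3, a=30
  k=4: m=45, d=46, a=1
  k=5: m=1, d=47, a=1
  k=6: m=46, d=1, a=92
d=1 and a=2a₀=92 at k=6, so the next step gives (m, d) = (46, 47) again — its k=1 value — and the period has length 6.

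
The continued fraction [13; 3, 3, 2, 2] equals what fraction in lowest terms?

Fold from the inside: start with 2/1.
  2 + 1/2 = 5/2
  3 + 2/5 = 17/5
  3 + 5/17 = 56/17
  13 + 17/56 = 745/56

745/56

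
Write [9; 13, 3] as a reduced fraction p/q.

Using pₖ = aₖpₖ₋₁ + pₖ₋₂ and qₖ = aₖqₖ₋₁ + qₖ₋₂:
  k=0: a=9, p=9, q=1
  k=1: a=13, p=118, q=13
  k=2: a=3, p=363, q=40

363/40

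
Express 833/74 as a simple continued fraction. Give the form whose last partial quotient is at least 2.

833 = 11·74 + 19
74 = 3·19 + 17
19 = 1·17 + 2
17 = 8·2 + 1
2 = 2·1 + 0  (stop)
So 833/74 = [11; 3, 1, 8, 2].

[11; 3, 1, 8, 2]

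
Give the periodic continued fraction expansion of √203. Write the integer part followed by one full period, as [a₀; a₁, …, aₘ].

a₀ = ⌊√203⌋ = 14.
With m₀=0, d₀=1 and mₖ₊₁ = dₖaₖ − mₖ, dₖ₊₁ = (n − mₖ₊₁²)/dₖ, aₖ₊₁ = ⌊(a₀+mₖ₊₁)/dₖ₊₁⌋:
  k=1: m=14, d=7, a=4
  k=2: m=14, d=1, a=28
d=1 and a=2a₀=28 at k=2, so the next step gives (m, d) = (14, 7) again — its k=1 value — and the period has length 2.

[14; 4, 28]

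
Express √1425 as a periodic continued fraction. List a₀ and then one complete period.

a₀ = ⌊√1425⌋ = 37.
With m₀=0, d₀=1 and mₖ₊₁ = dₖaₖ − mₖ, dₖ₊₁ = (n − mₖ₊₁²)/dₖ, aₖ₊₁ = ⌊(a₀+mₖ₊₁)/dₖ₊₁⌋:
  k=1: m=37, d=56, a=1
  k=2: m=19, d=19, a=2
  k=3: m=19, d=56, a=1
  k=4: m=37, d=1, a=74
d=1 and a=2a₀=74 at k=4, so the next step gives (m, d) = (37, 56) again — its k=1 value — and the period has length 4.

[37; 1, 2, 1, 74]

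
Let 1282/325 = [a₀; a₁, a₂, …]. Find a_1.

1282 = 3·325 + 307   →  a_0 = 3
325 = 1·307 + 18   →  a_1 = 1

1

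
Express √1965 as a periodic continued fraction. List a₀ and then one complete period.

[44; 3, 21, 1, 4, 1, 21, 3, 88]

a₀ = ⌊√1965⌋ = 44.
With m₀=0, d₀=1 and mₖ₊₁ = dₖaₖ − mₖ, dₖ₊₁ = (n − mₖ₊₁²)/dₖ, aₖ₊₁ = ⌊(a₀+mₖ₊₁)/dₖ₊₁⌋:
  k=1: m=44, d=29, a=3
  k=2: m=43, d=4, a=21
  k=3: m=41, d=71, a=1
  k=4: m=30, d=15, a=4
  k=5: m=30, d=71, a=1
  k=6: m=41, d=4, a=21
  k=7: m=43, d=29, a=3
  k=8: m=44, d=1, a=88
d=1 and a=2a₀=88 at k=8, so the next step gives (m, d) = (44, 29) again — its k=1 value — and the period has length 8.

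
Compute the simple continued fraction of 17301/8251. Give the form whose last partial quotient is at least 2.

[2; 10, 3, 16, 3, 5]

17301 = 2·8251 + 799
8251 = 10·799 + 261
799 = 3·261 + 16
261 = 16·16 + 5
16 = 3·5 + 1
5 = 5·1 + 0  (stop)
So 17301/8251 = [2; 10, 3, 16, 3, 5].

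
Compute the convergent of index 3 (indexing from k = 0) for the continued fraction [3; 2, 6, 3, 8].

142/41

Using pₖ = aₖpₖ₋₁ + pₖ₋₂, qₖ = aₖqₖ₋₁ + qₖ₋₂ (with p₋₁=1, p₋₂=0, q₋₁=0, q₋₂=1):
  k=0: a=3, p=3, q=1
  k=1: a=2, p=7, q=2
  k=2: a=6, p=45, q=13
  k=3: a=3, p=142, q=41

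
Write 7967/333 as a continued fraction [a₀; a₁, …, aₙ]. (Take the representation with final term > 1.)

[23; 1, 12, 3, 8]

7967 = 23·333 + 308
333 = 1·308 + 25
308 = 12·25 + 8
25 = 3·8 + 1
8 = 8·1 + 0  (stop)
So 7967/333 = [23; 1, 12, 3, 8].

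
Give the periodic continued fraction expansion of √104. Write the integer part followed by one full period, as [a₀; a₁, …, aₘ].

a₀ = ⌊√104⌋ = 10.

[10; 5, 20]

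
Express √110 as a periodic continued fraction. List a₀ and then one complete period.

[10; 2, 20]

a₀ = ⌊√110⌋ = 10.
With m₀=0, d₀=1 and mₖ₊₁ = dₖaₖ − mₖ, dₖ₊₁ = (n − mₖ₊₁²)/dₖ, aₖ₊₁ = ⌊(a₀+mₖ₊₁)/dₖ₊₁⌋:
  k=1: m=10, d=10, a=2
  k=2: m=10, d=1, a=20
d=1 and a=2a₀=20 at k=2, so the next step gives (m, d) = (10, 10) again — its k=1 value — and the period has length 2.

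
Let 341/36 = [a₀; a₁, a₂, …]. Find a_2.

341 = 9·36 + 17   →  a_0 = 9
36 = 2·17 + 2   →  a_1 = 2
17 = 8·2 + 1   →  a_2 = 8

8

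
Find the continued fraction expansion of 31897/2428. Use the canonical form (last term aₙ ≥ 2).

[13; 7, 3, 2, 3, 4, 3]

31897 = 13*2428 + 333
2428 = 7*333 + 97
333 = 3*97 + 42
97 = 2*42 + 13
42 = 3*13 + 3
13 = 4*3 + 1
3 = 3*1 + 0  (stop)
So 31897/2428 = [13; 7, 3, 2, 3, 4, 3].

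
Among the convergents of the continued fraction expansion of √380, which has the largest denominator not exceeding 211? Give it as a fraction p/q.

√380 = [19; 2, 38, …] (period length 2).
Convergents:
  p_0/q_0 = 19/1
  p_1/q_1 = 39/2
  p_2/q_2 = 1501/77
  p_3/q_3 = 3041/156
  p_4/q_4 = 117059/6005
q_3 = 156 ≤ 211 < 6005 = q_4, so the answer is 3041/156.

3041/156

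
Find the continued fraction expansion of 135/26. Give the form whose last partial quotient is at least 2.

[5; 5, 5]

135 = 5·26 + 5
26 = 5·5 + 1
5 = 5·1 + 0  (stop)
So 135/26 = [5; 5, 5].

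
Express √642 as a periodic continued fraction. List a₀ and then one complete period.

[25; 2, 1, 24, 1, 2, 50]

a₀ = ⌊√642⌋ = 25.
With m₀=0, d₀=1 and mₖ₊₁ = dₖaₖ − mₖ, dₖ₊₁ = (n − mₖ₊₁²)/dₖ, aₖ₊₁ = ⌊(a₀+mₖ₊₁)/dₖ₊₁⌋:
  k=1: m=25, d=17, a=2
  k=2: m=9, d=33, a=1
  k=3: m=24, d=2, a=24
  k=4: m=24, d=33, a=1
  k=5: m=9, d=17, a=2
  k=6: m=25, d=1, a=50
d=1 and a=2a₀=50 at k=6, so the next step gives (m, d) = (25, 17) again — its k=1 value — and the period has length 6.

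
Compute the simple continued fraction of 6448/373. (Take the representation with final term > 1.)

[17; 3, 2, 17, 3]

6448 = 17×373 + 107
373 = 3×107 + 52
107 = 2×52 + 3
52 = 17×3 + 1
3 = 3×1 + 0  (stop)
So 6448/373 = [17; 3, 2, 17, 3].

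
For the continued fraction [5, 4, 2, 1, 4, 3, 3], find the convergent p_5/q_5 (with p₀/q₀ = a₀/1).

1025/196

Using pₖ = aₖpₖ₋₁ + pₖ₋₂, qₖ = aₖqₖ₋₁ + qₖ₋₂ (with p₋₁=1, p₋₂=0, q₋₁=0, q₋₂=1):
  k=0: a=5, p=5, q=1
  k=1: a=4, p=21, q=4
  k=2: a=2, p=47, q=9
  k=3: a=1, p=68, q=13
  k=4: a=4, p=319, q=61
  k=5: a=3, p=1025, q=196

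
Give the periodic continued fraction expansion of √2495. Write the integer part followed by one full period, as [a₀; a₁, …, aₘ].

a₀ = ⌊√2495⌋ = 49.
With m₀=0, d₀=1 and mₖ₊₁ = dₖaₖ − mₖ, dₖ₊₁ = (n − mₖ₊₁²)/dₖ, aₖ₊₁ = ⌊(a₀+mₖ₊₁)/dₖ₊₁⌋:
  k=1: m=49, d=94, a=1
  k=2: m=45, d=5, a=18
  k=3: m=45, d=94, a=1
  k=4: m=49, d=1, a=98
d=1 and a=2a₀=98 at k=4, so the next step gives (m, d) = (49, 94) again — its k=1 value — and the period has length 4.

[49; 1, 18, 1, 98]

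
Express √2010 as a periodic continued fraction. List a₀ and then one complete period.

a₀ = ⌊√2010⌋ = 44.

[44; 1, 4, 1, 88]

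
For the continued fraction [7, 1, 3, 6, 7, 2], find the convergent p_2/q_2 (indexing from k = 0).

Using pₖ = aₖpₖ₋₁ + pₖ₋₂, qₖ = aₖqₖ₋₁ + qₖ₋₂ (with p₋₁=1, p₋₂=0, q₋₁=0, q₋₂=1):
  k=0: a=7, p=7, q=1
  k=1: a=1, p=8, q=1
  k=2: a=3, p=31, q=4

31/4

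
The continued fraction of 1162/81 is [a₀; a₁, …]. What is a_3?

1162 = 14·81 + 28   →  a_0 = 14
81 = 2·28 + 25   →  a_1 = 2
28 = 1·25 + 3   →  a_2 = 1
25 = 8·3 + 1   →  a_3 = 8

8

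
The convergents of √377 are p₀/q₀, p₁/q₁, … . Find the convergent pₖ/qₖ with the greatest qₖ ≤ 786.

√377 = [19; 2, 2, 2, 38, …] (period length 4).
Convergents:
  p_0/q_0 = 19/1
  p_1/q_1 = 39/2
  p_2/q_2 = 97/5
  p_3/q_3 = 233/12
  p_4/q_4 = 8951/461
  p_5/q_5 = 18135/934
q_4 = 461 ≤ 786 < 934 = q_5, so the answer is 8951/461.

8951/461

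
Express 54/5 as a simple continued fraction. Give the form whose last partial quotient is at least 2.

[10; 1, 4]

54 = 10×5 + 4
5 = 1×4 + 1
4 = 4×1 + 0  (stop)
So 54/5 = [10; 1, 4].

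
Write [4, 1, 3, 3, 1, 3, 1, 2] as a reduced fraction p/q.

Fold from the inside: start with 2/1.
  1 + 1/2 = 3/2
  3 + 2/3 = 11/3
  1 + 3/11 = 14/11
  3 + 11/14 = 53/14
  3 + 14/53 = 173/53
  1 + 53/173 = 226/173
  4 + 173/226 = 1077/226

1077/226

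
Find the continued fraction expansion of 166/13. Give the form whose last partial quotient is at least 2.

[12; 1, 3, 3]

166 = 12×13 + 10
13 = 1×10 + 3
10 = 3×3 + 1
3 = 3×1 + 0  (stop)
So 166/13 = [12; 1, 3, 3].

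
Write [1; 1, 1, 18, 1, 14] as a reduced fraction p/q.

Using pₖ = aₖpₖ₋₁ + pₖ₋₂ and qₖ = aₖqₖ₋₁ + qₖ₋₂:
  k=0: a=1, p=1, q=1
  k=1: a=1, p=2, q=1
  k=2: a=1, p=3, q=2
  k=3: a=18, p=56, q=37
  k=4: a=1, p=59, q=39
  k=5: a=14, p=882, q=583

882/583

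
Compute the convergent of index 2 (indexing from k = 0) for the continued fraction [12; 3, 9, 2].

Using pₖ = aₖpₖ₋₁ + pₖ₋₂, qₖ = aₖqₖ₋₁ + qₖ₋₂ (with p₋₁=1, p₋₂=0, q₋₁=0, q₋₂=1):
  k=0: a=12, p=12, q=1
  k=1: a=3, p=37, q=3
  k=2: a=9, p=345, q=28

345/28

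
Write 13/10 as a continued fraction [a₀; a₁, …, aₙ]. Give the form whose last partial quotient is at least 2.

13 = 1·10 + 3
10 = 3·3 + 1
3 = 3·1 + 0  (stop)
So 13/10 = [1; 3, 3].

[1; 3, 3]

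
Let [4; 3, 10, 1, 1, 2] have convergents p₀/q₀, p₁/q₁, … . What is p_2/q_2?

Using pₖ = aₖpₖ₋₁ + pₖ₋₂, qₖ = aₖqₖ₋₁ + qₖ₋₂ (with p₋₁=1, p₋₂=0, q₋₁=0, q₋₂=1):
  k=0: a=4, p=4, q=1
  k=1: a=3, p=13, q=3
  k=2: a=10, p=134, q=31

134/31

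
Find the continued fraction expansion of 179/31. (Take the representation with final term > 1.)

[5; 1, 3, 2, 3]

179 = 5*31 + 24
31 = 1*24 + 7
24 = 3*7 + 3
7 = 2*3 + 1
3 = 3*1 + 0  (stop)
So 179/31 = [5; 1, 3, 2, 3].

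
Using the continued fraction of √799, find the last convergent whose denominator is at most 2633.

71995/2547

√799 = [28; 3, 1, 3, 56, …] (period length 4).
Convergents:
  p_0/q_0 = 28/1
  p_1/q_1 = 85/3
  p_2/q_2 = 113/4
  p_3/q_3 = 424/15
  p_4/q_4 = 23857/844
  p_5/q_5 = 71995/2547
  p_6/q_6 = 95852/3391
q_5 = 2547 ≤ 2633 < 3391 = q_6, so the answer is 71995/2547.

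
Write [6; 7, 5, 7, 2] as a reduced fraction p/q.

3401/554

Fold from the inside: start with 2/1.
  7 + 1/2 = 15/2
  5 + 2/15 = 77/15
  7 + 15/77 = 554/77
  6 + 77/554 = 3401/554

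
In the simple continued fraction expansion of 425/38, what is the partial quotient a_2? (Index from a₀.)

425 = 11·38 + 7   →  a_0 = 11
38 = 5·7 + 3   →  a_1 = 5
7 = 2·3 + 1   →  a_2 = 2

2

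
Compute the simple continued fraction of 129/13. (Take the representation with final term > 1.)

129 = 9·13 + 12
13 = 1·12 + 1
12 = 12·1 + 0  (stop)
So 129/13 = [9; 1, 12].

[9; 1, 12]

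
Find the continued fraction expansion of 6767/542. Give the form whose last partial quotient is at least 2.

[12; 2, 16, 2, 3, 2]

6767 = 12·542 + 263
542 = 2·263 + 16
263 = 16·16 + 7
16 = 2·7 + 2
7 = 3·2 + 1
2 = 2·1 + 0  (stop)
So 6767/542 = [12; 2, 16, 2, 3, 2].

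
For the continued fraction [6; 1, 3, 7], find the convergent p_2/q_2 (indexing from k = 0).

27/4

Using pₖ = aₖpₖ₋₁ + pₖ₋₂, qₖ = aₖqₖ₋₁ + qₖ₋₂ (with p₋₁=1, p₋₂=0, q₋₁=0, q₋₂=1):
  k=0: a=6, p=6, q=1
  k=1: a=1, p=7, q=1
  k=2: a=3, p=27, q=4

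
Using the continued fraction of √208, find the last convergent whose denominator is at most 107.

649/45

√208 = [14; 2, 2, 1, 2, 2, 28, …] (period length 6).
Convergents:
  p_0/q_0 = 14/1
  p_1/q_1 = 29/2
  p_2/q_2 = 72/5
  p_3/q_3 = 101/7
  p_4/q_4 = 274/19
  p_5/q_5 = 649/45
  p_6/q_6 = 18446/1279
q_5 = 45 ≤ 107 < 1279 = q_6, so the answer is 649/45.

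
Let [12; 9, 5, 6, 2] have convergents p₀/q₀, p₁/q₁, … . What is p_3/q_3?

Using pₖ = aₖpₖ₋₁ + pₖ₋₂, qₖ = aₖqₖ₋₁ + qₖ₋₂ (with p₋₁=1, p₋₂=0, q₋₁=0, q₋₂=1):
  k=0: a=12, p=12, q=1
  k=1: a=9, p=109, q=9
  k=2: a=5, p=557, q=46
  k=3: a=6, p=3451, q=285

3451/285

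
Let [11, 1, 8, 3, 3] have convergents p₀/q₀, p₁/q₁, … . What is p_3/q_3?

Using pₖ = aₖpₖ₋₁ + pₖ₋₂, qₖ = aₖqₖ₋₁ + qₖ₋₂ (with p₋₁=1, p₋₂=0, q₋₁=0, q₋₂=1):
  k=0: a=11, p=11, q=1
  k=1: a=1, p=12, q=1
  k=2: a=8, p=107, q=9
  k=3: a=3, p=333, q=28

333/28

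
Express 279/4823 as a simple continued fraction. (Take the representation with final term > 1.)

[0; 17, 3, 2, 19, 2]

279 = 0×4823 + 279
4823 = 17×279 + 80
279 = 3×80 + 39
80 = 2×39 + 2
39 = 19×2 + 1
2 = 2×1 + 0  (stop)
So 279/4823 = [0; 17, 3, 2, 19, 2].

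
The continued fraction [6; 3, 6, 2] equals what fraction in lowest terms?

Using pₖ = aₖpₖ₋₁ + pₖ₋₂ and qₖ = aₖqₖ₋₁ + qₖ₋₂:
  k=0: a=6, p=6, q=1
  k=1: a=3, p=19, q=3
  k=2: a=6, p=120, q=19
  k=3: a=2, p=259, q=41

259/41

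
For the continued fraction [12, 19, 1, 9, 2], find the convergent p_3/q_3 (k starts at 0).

2398/199

Using pₖ = aₖpₖ₋₁ + pₖ₋₂, qₖ = aₖqₖ₋₁ + qₖ₋₂ (with p₋₁=1, p₋₂=0, q₋₁=0, q₋₂=1):
  k=0: a=12, p=12, q=1
  k=1: a=19, p=229, q=19
  k=2: a=1, p=241, q=20
  k=3: a=9, p=2398, q=199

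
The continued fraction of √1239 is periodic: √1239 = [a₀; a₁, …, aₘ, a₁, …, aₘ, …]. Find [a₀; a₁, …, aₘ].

a₀ = ⌊√1239⌋ = 35.
With m₀=0, d₀=1 and mₖ₊₁ = dₖaₖ − mₖ, dₖ₊₁ = (n − mₖ₊₁²)/dₖ, aₖ₊₁ = ⌊(a₀+mₖ₊₁)/dₖ₊₁⌋:
  k=1: m=35, d=14, a=5
  k=2: m=35, d=1, a=70
d=1 and a=2a₀=70 at k=2, so the next step gives (m, d) = (35, 14) again — its k=1 value — and the period has length 2.

[35; 5, 70]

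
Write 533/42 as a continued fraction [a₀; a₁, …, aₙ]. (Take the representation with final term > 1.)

[12; 1, 2, 4, 3]

533 = 12·42 + 29
42 = 1·29 + 13
29 = 2·13 + 3
13 = 4·3 + 1
3 = 3·1 + 0  (stop)
So 533/42 = [12; 1, 2, 4, 3].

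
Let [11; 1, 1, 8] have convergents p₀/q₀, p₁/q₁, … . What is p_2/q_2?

Using pₖ = aₖpₖ₋₁ + pₖ₋₂, qₖ = aₖqₖ₋₁ + qₖ₋₂ (with p₋₁=1, p₋₂=0, q₋₁=0, q₋₂=1):
  k=0: a=11, p=11, q=1
  k=1: a=1, p=12, q=1
  k=2: a=1, p=23, q=2

23/2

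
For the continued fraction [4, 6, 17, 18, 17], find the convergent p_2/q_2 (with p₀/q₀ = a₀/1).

429/103

Using pₖ = aₖpₖ₋₁ + pₖ₋₂, qₖ = aₖqₖ₋₁ + qₖ₋₂ (with p₋₁=1, p₋₂=0, q₋₁=0, q₋₂=1):
  k=0: a=4, p=4, q=1
  k=1: a=6, p=25, q=6
  k=2: a=17, p=429, q=103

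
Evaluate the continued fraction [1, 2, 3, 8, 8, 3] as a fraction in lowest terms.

Fold from the inside: start with 3/1.
  8 + 1/3 = 25/3
  8 + 3/25 = 203/25
  3 + 25/203 = 634/203
  2 + 203/634 = 1471/634
  1 + 634/1471 = 2105/1471

2105/1471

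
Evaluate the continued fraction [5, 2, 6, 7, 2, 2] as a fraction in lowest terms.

2682/491

Fold from the inside: start with 2/1.
  2 + 1/2 = 5/2
  7 + 2/5 = 37/5
  6 + 5/37 = 227/37
  2 + 37/227 = 491/227
  5 + 227/491 = 2682/491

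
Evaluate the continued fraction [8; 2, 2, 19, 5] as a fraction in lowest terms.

4117/490

Using pₖ = aₖpₖ₋₁ + pₖ₋₂ and qₖ = aₖqₖ₋₁ + qₖ₋₂:
  k=0: a=8, p=8, q=1
  k=1: a=2, p=17, q=2
  k=2: a=2, p=42, q=5
  k=3: a=19, p=815, q=97
  k=4: a=5, p=4117, q=490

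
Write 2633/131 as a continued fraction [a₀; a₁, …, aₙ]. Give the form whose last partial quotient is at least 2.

[20; 10, 13]

2633 = 20·131 + 13
131 = 10·13 + 1
13 = 13·1 + 0  (stop)
So 2633/131 = [20; 10, 13].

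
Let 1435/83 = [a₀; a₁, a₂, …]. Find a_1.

3

1435 = 17·83 + 24   →  a_0 = 17
83 = 3·24 + 11   →  a_1 = 3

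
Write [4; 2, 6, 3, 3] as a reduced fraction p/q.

607/136

Fold from the inside: start with 3/1.
  3 + 1/3 = 10/3
  6 + 3/10 = 63/10
  2 + 10/63 = 136/63
  4 + 63/136 = 607/136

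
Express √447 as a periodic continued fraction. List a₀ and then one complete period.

[21; 7, 42]

a₀ = ⌊√447⌋ = 21.
With m₀=0, d₀=1 and mₖ₊₁ = dₖaₖ − mₖ, dₖ₊₁ = (n − mₖ₊₁²)/dₖ, aₖ₊₁ = ⌊(a₀+mₖ₊₁)/dₖ₊₁⌋:
  k=1: m=21, d=6, a=7
  k=2: m=21, d=1, a=42
d=1 and a=2a₀=42 at k=2, so the next step gives (m, d) = (21, 6) again — its k=1 value — and the period has length 2.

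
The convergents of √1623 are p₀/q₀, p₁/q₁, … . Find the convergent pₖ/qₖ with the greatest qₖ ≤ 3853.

√1623 = [40; 3, 2, 26, 2, 3, 80, …] (period length 6).
Convergents:
  p_0/q_0 = 40/1
  p_1/q_1 = 121/3
  p_2/q_2 = 282/7
  p_3/q_3 = 7453/185
  p_4/q_4 = 15188/377
  p_5/q_5 = 53017/1316
  p_6/q_6 = 4256548/105657
q_5 = 1316 ≤ 3853 < 105657 = q_6, so the answer is 53017/1316.

53017/1316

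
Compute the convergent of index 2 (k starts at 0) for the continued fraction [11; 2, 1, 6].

Using pₖ = aₖpₖ₋₁ + pₖ₋₂, qₖ = aₖqₖ₋₁ + qₖ₋₂ (with p₋₁=1, p₋₂=0, q₋₁=0, q₋₂=1):
  k=0: a=11, p=11, q=1
  k=1: a=2, p=23, q=2
  k=2: a=1, p=34, q=3

34/3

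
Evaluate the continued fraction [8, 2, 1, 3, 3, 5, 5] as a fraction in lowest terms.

8286/991

Using pₖ = aₖpₖ₋₁ + pₖ₋₂ and qₖ = aₖqₖ₋₁ + qₖ₋₂:
  k=0: a=8, p=8, q=1
  k=1: a=2, p=17, q=2
  k=2: a=1, p=25, q=3
  k=3: a=3, p=92, q=11
  k=4: a=3, p=301, q=36
  k=5: a=5, p=1597, q=191
  k=6: a=5, p=8286, q=991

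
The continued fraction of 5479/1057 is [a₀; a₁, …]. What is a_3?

4

5479 = 5·1057 + 194   →  a_0 = 5
1057 = 5·194 + 87   →  a_1 = 5
194 = 2·87 + 20   →  a_2 = 2
87 = 4·20 + 7   →  a_3 = 4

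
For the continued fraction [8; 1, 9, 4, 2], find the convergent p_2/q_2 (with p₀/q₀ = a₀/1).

Using pₖ = aₖpₖ₋₁ + pₖ₋₂, qₖ = aₖqₖ₋₁ + qₖ₋₂ (with p₋₁=1, p₋₂=0, q₋₁=0, q₋₂=1):
  k=0: a=8, p=8, q=1
  k=1: a=1, p=9, q=1
  k=2: a=9, p=89, q=10

89/10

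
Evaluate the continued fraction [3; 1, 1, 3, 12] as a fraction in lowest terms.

Fold from the inside: start with 12/1.
  3 + 1/12 = 37/12
  1 + 12/37 = 49/37
  1 + 37/49 = 86/49
  3 + 49/86 = 307/86

307/86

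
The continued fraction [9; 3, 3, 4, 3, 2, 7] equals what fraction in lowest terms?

Fold from the inside: start with 7/1.
  2 + 1/7 = 15/7
  3 + 7/15 = 52/15
  4 + 15/52 = 223/52
  3 + 52/223 = 721/223
  3 + 223/721 = 2386/721
  9 + 721/2386 = 22195/2386

22195/2386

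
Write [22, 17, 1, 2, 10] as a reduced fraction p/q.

12087/548

Fold from the inside: start with 10/1.
  2 + 1/10 = 21/10
  1 + 10/21 = 31/21
  17 + 21/31 = 548/31
  22 + 31/548 = 12087/548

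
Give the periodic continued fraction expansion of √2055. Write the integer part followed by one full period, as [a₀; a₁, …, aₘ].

[45; 3, 90]

a₀ = ⌊√2055⌋ = 45.
With m₀=0, d₀=1 and mₖ₊₁ = dₖaₖ − mₖ, dₖ₊₁ = (n − mₖ₊₁²)/dₖ, aₖ₊₁ = ⌊(a₀+mₖ₊₁)/dₖ₊₁⌋:
  k=1: m=45, d=30, a=3
  k=2: m=45, d=1, a=90
d=1 and a=2a₀=90 at k=2, so the next step gives (m, d) = (45, 30) again — its k=1 value — and the period has length 2.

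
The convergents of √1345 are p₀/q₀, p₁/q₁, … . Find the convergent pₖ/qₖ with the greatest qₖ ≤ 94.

√1345 = [36; 1, 2, 14, 2, 1, 72, …] (period length 6).
Convergents:
  p_0/q_0 = 36/1
  p_1/q_1 = 37/1
  p_2/q_2 = 110/3
  p_3/q_3 = 1577/43
  p_4/q_4 = 3264/89
  p_5/q_5 = 4841/132
q_4 = 89 ≤ 94 < 132 = q_5, so the answer is 3264/89.

3264/89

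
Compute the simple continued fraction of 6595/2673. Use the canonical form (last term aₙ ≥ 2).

6595 = 2·2673 + 1249
2673 = 2·1249 + 175
1249 = 7·175 + 24
175 = 7·24 + 7
24 = 3·7 + 3
7 = 2·3 + 1
3 = 3·1 + 0  (stop)
So 6595/2673 = [2; 2, 7, 7, 3, 2, 3].

[2; 2, 7, 7, 3, 2, 3]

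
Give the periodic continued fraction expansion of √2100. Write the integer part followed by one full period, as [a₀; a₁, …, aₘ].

[45; 1, 4, 1, 2, 1, 4, 1, 90]

a₀ = ⌊√2100⌋ = 45.
With m₀=0, d₀=1 and mₖ₊₁ = dₖaₖ − mₖ, dₖ₊₁ = (n − mₖ₊₁²)/dₖ, aₖ₊₁ = ⌊(a₀+mₖ₊₁)/dₖ₊₁⌋:
  k=1: m=45, d=75, a=1
  k=2: m=30, d=16, a=4
  k=3: m=34, d=59, a=1
  k=4: m=25, d=25, a=2
  k=5: m=25, d=59, a=1
  k=6: m=34, d=16, a=4
  k=7: m=30, d=75, a=1
  k=8: m=45, d=1, a=90
d=1 and a=2a₀=90 at k=8, so the next step gives (m, d) = (45, 75) again — its k=1 value — and the period has length 8.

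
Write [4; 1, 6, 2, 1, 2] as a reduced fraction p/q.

287/59

Fold from the inside: start with 2/1.
  1 + 1/2 = 3/2
  2 + 2/3 = 8/3
  6 + 3/8 = 51/8
  1 + 8/51 = 59/51
  4 + 51/59 = 287/59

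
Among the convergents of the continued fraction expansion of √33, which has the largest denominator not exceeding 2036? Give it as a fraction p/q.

11357/1977

√33 = [5; 1, 2, 1, 10, …] (period length 4).
Convergents:
  p_0/q_0 = 5/1
  p_1/q_1 = 6/1
  p_2/q_2 = 17/3
  p_3/q_3 = 23/4
  p_4/q_4 = 247/43
  p_5/q_5 = 270/47
  p_6/q_6 = 787/137
  p_7/q_7 = 1057/184
  p_8/q_8 = 11357/1977
  p_9/q_9 = 12414/2161
q_8 = 1977 ≤ 2036 < 2161 = q_9, so the answer is 11357/1977.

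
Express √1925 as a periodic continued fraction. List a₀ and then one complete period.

[43; 1, 6, 1, 86]

a₀ = ⌊√1925⌋ = 43.
With m₀=0, d₀=1 and mₖ₊₁ = dₖaₖ − mₖ, dₖ₊₁ = (n − mₖ₊₁²)/dₖ, aₖ₊₁ = ⌊(a₀+mₖ₊₁)/dₖ₊₁⌋:
  k=1: m=43, d=76, a=1
  k=2: m=33, d=11, a=6
  k=3: m=33, d=76, a=1
  k=4: m=43, d=1, a=86
d=1 and a=2a₀=86 at k=4, so the next step gives (m, d) = (43, 76) again — its k=1 value — and the period has length 4.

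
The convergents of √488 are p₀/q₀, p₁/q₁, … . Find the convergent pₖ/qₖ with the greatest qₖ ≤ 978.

10714/485

√488 = [22; 11, 44, …] (period length 2).
Convergents:
  p_0/q_0 = 22/1
  p_1/q_1 = 243/11
  p_2/q_2 = 10714/485
  p_3/q_3 = 118097/5346
q_2 = 485 ≤ 978 < 5346 = q_3, so the answer is 10714/485.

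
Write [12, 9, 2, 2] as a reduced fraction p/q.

Using pₖ = aₖpₖ₋₁ + pₖ₋₂ and qₖ = aₖqₖ₋₁ + qₖ₋₂:
  k=0: a=12, p=12, q=1
  k=1: a=9, p=109, q=9
  k=2: a=2, p=230, q=19
  k=3: a=2, p=569, q=47

569/47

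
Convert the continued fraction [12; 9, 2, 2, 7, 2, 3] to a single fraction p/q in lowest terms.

31198/2577

Fold from the inside: start with 3/1.
  2 + 1/3 = 7/3
  7 + 3/7 = 52/7
  2 + 7/52 = 111/52
  2 + 52/111 = 274/111
  9 + 111/274 = 2577/274
  12 + 274/2577 = 31198/2577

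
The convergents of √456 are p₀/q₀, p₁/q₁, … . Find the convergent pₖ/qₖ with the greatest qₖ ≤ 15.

299/14

√456 = [21; 2, 1, 4, 1, 2, 42, …] (period length 6).
Convergents:
  p_0/q_0 = 21/1
  p_1/q_1 = 43/2
  p_2/q_2 = 64/3
  p_3/q_3 = 299/14
  p_4/q_4 = 363/17
q_3 = 14 ≤ 15 < 17 = q_4, so the answer is 299/14.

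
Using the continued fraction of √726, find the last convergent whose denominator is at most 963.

√726 = [26; 1, 16, 1, 52, …] (period length 4).
Convergents:
  p_0/q_0 = 26/1
  p_1/q_1 = 27/1
  p_2/q_2 = 458/17
  p_3/q_3 = 485/18
  p_4/q_4 = 25678/953
  p_5/q_5 = 26163/971
q_4 = 953 ≤ 963 < 971 = q_5, so the answer is 25678/953.

25678/953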